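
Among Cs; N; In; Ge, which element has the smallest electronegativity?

Cs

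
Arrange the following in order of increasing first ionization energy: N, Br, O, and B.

B, Br, O, N

B is in period 2, group 13; N is in period 2, group 15; O is in period 2, group 16; Br is in period 4, group 17.
Removing the outermost electron gets harder across a period and easier down a group.
Here both period and group differ, so the two effects have to be weighed against each other.
Br > B: the two effects oppose for this pair; the across-period effect wins (1140 vs 801 kJ/mol).
O > Br: the two effects oppose for this pair; the down-group effect wins (1314 vs 1140 kJ/mol).
N > O: this pair runs against the simple trend — see the exception note.
Note the exception: N has a higher first ionization energy than O, contrary to the simple trend — pairing an electron in O's 2p⁴ costs repulsion energy, so O ionizes more easily than half-filled N (2p³).
Tabulated first ionization energy (kJ/mol): B 801, N 1402, O 1314, Br 1140.
So from lowest to highest: B < Br < O < N.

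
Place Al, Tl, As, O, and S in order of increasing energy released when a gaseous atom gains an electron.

Tl < Al < As < O < S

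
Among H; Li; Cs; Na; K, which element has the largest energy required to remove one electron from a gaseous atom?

H is in period 1, group 1; Li is in period 2, group 1; Na is in period 3, group 1; K is in period 4, group 1; Cs is in period 6, group 1.
Across a period the outer electron is held more tightly (higher IE₁); down a group it sits in a higher shell, more shielded, and comes off more easily.
All are in group 1, so first ionization energy increases up the group.
The largest energy required to remove one electron from a gaseous atom among these belongs to H.

H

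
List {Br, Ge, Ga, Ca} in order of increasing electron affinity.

Ca, Ga, Ge, Br

Ca is in period 4, group 2; Ga is in period 4, group 13; Ge is in period 4, group 14; Br is in period 4, group 17.
EA tends to increase across a period and decrease down a group, though the pattern is less regular than for IE or radius.
All lie in period 4, so electron affinity increases left to right.
So from lowest to highest: Ca < Ga < Ge < Br.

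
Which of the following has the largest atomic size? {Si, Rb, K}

Rb

Si is in period 3, group 14; K is in period 4, group 1; Rb is in period 5, group 1.
Atomic radius shrinks across a period as nuclear charge pulls the same shell inward, and grows down a group as new shells are added.
Neither a single period nor a single group — weigh both effects.
K > Si: relative to Si, both the across-period and down-group shifts push K's atomic radius up.
Rb > K: Rb sits below K in group 1, so the down-group effect alone puts Rb larger.
Tabulated atomic radius (pm): Si 116, K 196, Rb 210.
The largest atomic size among these belongs to Rb.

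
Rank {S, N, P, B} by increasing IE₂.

P < S < B < N

The second ionization energy removes an electron from the +1 ion. For each element: S⁺ still has 5 valence electrons; N⁺ still has 4 valence electrons; P⁺ still has 4 valence electrons; B⁺ still has 2 valence electrons.
All are still removing valence electrons, so compare the +1 ions as you would atoms: IE_2 generally rises across a period (higher Z_eff) and falls down a group (larger shell), subject to the usual subshell exceptions.
Valence configurations: S⁺ [Ne]3s²3p³, N⁺ [He]2s²2p², P⁺ [Ne]3s²3p², B⁺ [He]2s².
Tabulated IE_2 (kJ/mol): S 2252, N 2856, P 1907, B 2427.
Putting it together, IE_2: P < S < B < N.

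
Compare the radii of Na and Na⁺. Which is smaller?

Na⁺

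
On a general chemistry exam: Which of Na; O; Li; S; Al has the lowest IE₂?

Al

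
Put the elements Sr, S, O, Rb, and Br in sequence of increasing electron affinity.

Sr < Rb < O < S < Br

O is in period 2, group 16; S is in period 3, group 16; Br is in period 4, group 17; Rb is in period 5, group 1; Sr is in period 5, group 2.
Atoms with high Z_eff and room in the valence shell (especially the halogens) have the most exothermic electron affinities.
Neither a single period nor a single group — weigh both effects.
Rb > Sr: this pair runs against the simple trend — see the exception note.
O > Rb: both effects reinforce here, so O is clearly the higher of the two.
S > O: this pair runs against the simple trend — see the exception note.
Br > S: period and group pull opposite ways; the across-period shift dominates (325 vs 200 kJ/mol).
Note the exception: Rb has a higher electron affinity than Sr, contrary to the simple trend — adding an electron to Sr (ns²) has to open a new, higher-energy np subshell, which is unfavourable.
Note the exception: S has a higher electron affinity than O, contrary to the simple trend — the compact 2p subshell of O repels the added electron more than S's larger 3p does.
Approximate values (kJ/mol): O 141, S 200, Br 325, Rb 47, Sr 5.
So from lowest to highest: Sr < Rb < O < S < Br.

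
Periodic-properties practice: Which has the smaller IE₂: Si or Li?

IE_2 is the cost of taking one more electron from the +1 cation: Si⁺ still has 3 valence electrons; Li⁺ is the bare [He] core.
Core electrons are held far more tightly than valence electrons, so Li tops the IE_2 order.
Tabulated IE_2 (kJ/mol): Si 1577, Li 7298.
So the second ionization energies run Si < Li.

Si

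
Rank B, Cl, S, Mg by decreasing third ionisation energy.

The third ionization energy removes an electron from the +2 ion. For each element: B²⁺ still has 1 valence electron; Cl²⁺ still has 5 valence electrons; S²⁺ still has 4 valence electrons; Mg²⁺ is the bare [Ne] core.
Core electrons are held far more tightly than valence electrons, so Mg tops the IE_3 order.
Valence configurations: B²⁺ [He]2s¹, Cl²⁺ [Ne]3s²3p³, S²⁺ [Ne]3s²3p².
Approximate IE_3 values (kJ/mol): B 3660, Cl 3822, S 3357, Mg 7733.
Overall IE_3 order: S < B < Cl < Mg.

Mg > Cl > B > S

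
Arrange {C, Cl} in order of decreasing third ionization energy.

After 2 electrons have been removed, what remains? C²⁺ still has 2 valence electrons; Cl²⁺ still has 5 valence electrons.
All are still removing valence electrons, so compare the +2 ions as you would atoms: IE_3 generally rises across a period (higher Z_eff) and falls down a group (larger shell), subject to the usual subshell exceptions.
Valence configurations: C²⁺ [He]2s², Cl²⁺ [Ne]3s²3p³.
Approximate IE_3 values (kJ/mol): C 4620, Cl 3822.
Hence IE_3: Cl < C.

C > Cl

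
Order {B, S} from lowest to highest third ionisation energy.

The third ionization energy removes an electron from the +2 ion. For each element: B²⁺ still has 1 valence electron; S²⁺ still has 4 valence electrons.
All are still removing valence electrons, so compare the +2 ions as you would atoms: IE_3 generally rises across a period (higher Z_eff) and falls down a group (larger shell), subject to the usual subshell exceptions.
Valence configurations: B²⁺ [He]2s¹, S²⁺ [Ne]3s²3p².
The numbers (kJ/mol): B 3660, S 3357.
So the third ionization energies run S < B.

S, B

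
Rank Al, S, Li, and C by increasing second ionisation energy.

The second ionization energy removes an electron from the +1 ion. For each element: Al⁺ still has 2 valence electrons; S⁺ still has 5 valence electrons; Li⁺ is the bare [He] core; C⁺ still has 3 valence electrons.
Breaking into a closed-shell core is much more expensive than removing a leftover valence electron — Li has the largest IE_2 here.
Valence configurations: Al⁺ [Ne]3s², S⁺ [Ne]3s²3p³, C⁺ [He]2s²2p¹.
Tabulated IE_2 (kJ/mol): Al 1817, S 2252, Li 7298, C 2353.
So the second ionization energies run Al < S < C < Li.

Al < S < C < Li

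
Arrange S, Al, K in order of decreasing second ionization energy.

K, S, Al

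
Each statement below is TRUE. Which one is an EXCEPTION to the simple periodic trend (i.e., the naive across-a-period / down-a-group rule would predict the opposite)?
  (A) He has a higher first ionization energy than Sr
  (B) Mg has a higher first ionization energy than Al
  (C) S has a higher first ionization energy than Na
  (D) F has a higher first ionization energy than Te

The general trend: first ionization energy increases across a period and decreases down a group.
(A) He (period 1, group 18) vs Sr (period 5, group 2): the stated order agrees with the simple trend.
(B) Mg (period 3, group 2) vs Al (period 3, group 13): the stated order contradicts the simple trend.
(C) S (period 3, group 16) vs Na (period 3, group 1): the stated order agrees with the simple trend.
(D) F (period 2, group 17) vs Te (period 5, group 16): the stated order agrees with the simple trend.
The exception is (B): Al's single 3p electron is easier to remove than one from Mg's filled 3s².

(B)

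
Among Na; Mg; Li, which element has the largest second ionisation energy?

Consider each +1 ion: Na⁺ is the bare [Ne] core; Mg⁺ still has 1 valence electron; Li⁺ is the bare [He] core.
Pulling an electron out of a noble-gas core costs far more than removing a remaining valence electron, so Na and Li sit at the high end of IE_2.
The numbers (kJ/mol): Na 4562, Mg 1451, Li 7298.
So the second ionization energies run Mg < Na < Li.

Li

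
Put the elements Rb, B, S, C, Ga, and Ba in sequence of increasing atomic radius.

C < B < S < Ga < Ba < Rb

B is in period 2, group 13; C is in period 2, group 14; S is in period 3, group 16; Ga is in period 4, group 13; Rb is in period 5, group 1; Ba is in period 6, group 2.
Moving right in a period, electrons are added to the same shell under a stronger nuclear pull, so atoms get smaller; moving down, a new shell is opened and atoms get larger.
Here both period and group differ, so the two effects have to be weighed against each other.
B > C: B lies to the left of C in period 2, so the across-period effect alone puts B larger.
S > B: the two effects oppose for this pair; the down-group effect wins (103 vs 85 pm).
Ga > S: both effects reinforce here, so Ga is clearly the larger of the two.
Ba > Ga: both effects reinforce here, so Ba is clearly the larger of the two.
Rb > Ba: period and group pull opposite ways; the across-period shift dominates (210 vs 196 pm).
For reference (pm): B 85, C 75, S 103, Ga 124, Rb 210, Ba 196.
So from smallest to largest: C < B < S < Ga < Ba < Rb.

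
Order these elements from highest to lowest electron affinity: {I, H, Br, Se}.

Atoms with high Z_eff and room in the valence shell (especially the halogens) have the most exothermic electron affinities.
Here both period and group differ, so the two effects have to be weighed against each other.
Se > H: period and group pull opposite ways; the across-period shift dominates (195 vs 73 kJ/mol).
I > Se: the two effects oppose for this pair; the across-period effect wins (295 vs 195 kJ/mol).
Br > I: Br sits above I in group 17, so the down-group effect alone puts Br higher.
Approximate values (kJ/mol): H 73, Se 195, Br 325, I 295.
So from highest to lowest: Br > I > Se > H.

Br, I, Se, H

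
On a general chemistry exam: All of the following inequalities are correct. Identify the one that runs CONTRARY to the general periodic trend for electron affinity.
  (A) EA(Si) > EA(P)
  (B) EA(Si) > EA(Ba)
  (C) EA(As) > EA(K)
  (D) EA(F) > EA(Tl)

(A)

The general trend: electron affinity increases across a period and decreases down a group.
(A) Si (period 3, group 14) vs P (period 3, group 15): the stated order contradicts the simple trend.
(B) Si (period 3, group 14) vs Ba (period 6, group 2): the stated order agrees with the simple trend.
(C) As (period 4, group 15) vs K (period 4, group 1): the stated order agrees with the simple trend.
(D) F (period 2, group 17) vs Tl (period 6, group 13): the stated order agrees with the simple trend.
The exception is (A): adding an electron to P's half-filled 3p³ is unfavourable, so Si (3p²) has the more exothermic EA.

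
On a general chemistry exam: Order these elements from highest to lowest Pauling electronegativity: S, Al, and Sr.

Al is in period 3, group 13; S is in period 3, group 16; Sr is in period 5, group 2.
EN rises left→right (higher Z_eff, smaller atoms) and falls top→bottom (larger, more shielded atoms).
Here both period and group differ, so the two effects have to be weighed against each other.
Al > Sr: relative to Sr, both the across-period and down-group shifts push Al's electronegativity up.
S > Al: S lies to the right of Al in period 3, so the across-period effect alone puts S higher.
Approximate values (Pauling): Al 1.61, S 2.58, Sr 0.95.
So from highest to lowest: S > Al > Sr.

S, Al, Sr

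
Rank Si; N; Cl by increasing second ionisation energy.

After 1 electron has been removed, what remains? Si⁺ still has 3 valence electrons; N⁺ still has 4 valence electrons; Cl⁺ still has 6 valence electrons.
All are still removing valence electrons, so compare the +1 ions as you would atoms: IE_2 generally rises across a period (higher Z_eff) and falls down a group (larger shell), subject to the usual subshell exceptions.
Valence configurations: Si⁺ [Ne]3s²3p¹, N⁺ [He]2s²2p², Cl⁺ [Ne]3s²3p⁴.
The numbers (kJ/mol): Si 1577, N 2856, Cl 2298.
Putting it together, IE_2: Si < Cl < N.

Si < Cl < N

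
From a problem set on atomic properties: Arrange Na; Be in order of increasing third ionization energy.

After 2 electrons have been removed, what remains? Na²⁺ is already 1 electron into the core; Be²⁺ is the bare [He] core.
All of these are removing an electron from a noble-gas core or deeper; the smaller core (lower principal quantum number) is held far more tightly, and within a period the higher nuclear charge binds the same core more tightly.
Tabulated IE_3 (kJ/mol): Na 6910, Be 14849.
So the third ionization energies run Na < Be.

Na < Be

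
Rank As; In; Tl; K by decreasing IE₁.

Across a period the outer electron is held more tightly (higher IE₁); down a group it sits in a higher shell, more shielded, and comes off more easily.
Here both period and group differ, so the two effects have to be weighed against each other.
In > K: period and group pull opposite ways; the across-period shift dominates (558 vs 419 kJ/mol).
Tl > In: this pair runs against the simple trend — see the exception note.
As > Tl: both effects reinforce here, so As is clearly the higher of the two.
Note the exception: Tl has a higher first ionization energy than In, contrary to the simple trend — relativistic 6s stabilisation and poor 4f/5d shielding distort the trend for the heavy p-block elements.
Approximate values (kJ/mol): K 419, As 947, In 558, Tl 589.
So from highest to lowest: As > Tl > In > K.

As > Tl > In > K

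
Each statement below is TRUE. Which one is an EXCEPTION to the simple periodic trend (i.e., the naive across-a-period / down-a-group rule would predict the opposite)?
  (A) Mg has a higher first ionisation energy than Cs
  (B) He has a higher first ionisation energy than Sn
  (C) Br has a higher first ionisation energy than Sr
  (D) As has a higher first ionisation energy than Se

The general trend: first ionisation energy increases across a period and decreases down a group.
(A) Mg (period 3, group 2) vs Cs (period 6, group 1): the stated order agrees with the simple trend.
(B) He (period 1, group 18) vs Sn (period 5, group 14): the stated order agrees with the simple trend.
(C) Br (period 4, group 17) vs Sr (period 5, group 2): the stated order agrees with the simple trend.
(D) As (period 4, group 15) vs Se (period 4, group 16): the stated order contradicts the simple trend.
The exception is (D): Se (4p⁴) ionizes more easily than half-filled As (4p³).

(D)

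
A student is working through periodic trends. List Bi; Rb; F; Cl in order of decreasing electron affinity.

F is in period 2, group 17; Cl is in period 3, group 17; Rb is in period 5, group 1; Bi is in period 6, group 15.
EA tends to increase across a period and decrease down a group, though the pattern is less regular than for IE or radius.
These span different periods and groups, so the two trends combine.
Bi > Rb: the two effects oppose for this pair; the across-period effect wins (91 vs 47 kJ/mol).
F > Bi: both effects reinforce here, so F is clearly the higher of the two.
Cl > F: this pair runs against the simple trend — see the exception note.
Note the exception: Cl has a higher electron affinity than F, contrary to the simple trend — F's small 2p subshell makes the incoming electron feel strong e⁻–e⁻ repulsion, so Cl actually releases more energy on gaining an electron.
For reference (kJ/mol): F 328, Cl 349, Rb 47, Bi 91.
So from highest to lowest: Cl > F > Bi > Rb.

Cl, F, Bi, Rb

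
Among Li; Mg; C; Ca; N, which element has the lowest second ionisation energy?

IE_2 is the cost of taking one more electron from the +1 cation: Li⁺ is the bare [He] core; Mg⁺ still has 1 valence electron; C⁺ still has 3 valence electrons; Ca⁺ still has 1 valence electron; N⁺ still has 4 valence electrons.
Core electrons are held far more tightly than valence electrons, so Li tops the IE_2 order.
Valence configurations: Mg⁺ [Ne]3s¹, C⁺ [He]2s²2p¹, Ca⁺ [Ar]4s¹, N⁺ [He]2s²2p².
Tabulated IE_2 (kJ/mol): Li 7298, Mg 1451, C 2353, Ca 1145, N 2856.
Putting it together, IE_2: Ca < Mg < C < N < Li.

Ca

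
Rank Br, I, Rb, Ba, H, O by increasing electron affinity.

H is in period 1, group 1; O is in period 2, group 16; Br is in period 4, group 17; Rb is in period 5, group 1; I is in period 5, group 17; Ba is in period 6, group 2.
EA tends to increase across a period and decrease down a group, though the pattern is less regular than for IE or radius.
Neither a single period nor a single group — weigh both effects.
Rb > Ba: period and group pull opposite ways; the down-group shift dominates (47 vs 14 kJ/mol).
H > Rb: H sits above Rb in group 1, so the down-group effect alone puts H higher.
O > H: the two effects oppose for this pair; the across-period effect wins (141 vs 73 kJ/mol).
I > O: period and group pull opposite ways; the across-period shift dominates (295 vs 141 kJ/mol).
Br > I: Br sits above I in group 17, so the down-group effect alone puts Br higher.
Approximate values (kJ/mol): H 73, O 141, Br 325, Rb 47, I 295, Ba 14.
So from lowest to highest: Ba < Rb < H < O < I < Br.

Ba < Rb < H < O < I < Br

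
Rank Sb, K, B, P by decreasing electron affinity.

Sb, P, K, B

B is in period 2, group 13; P is in period 3, group 15; K is in period 4, group 1; Sb is in period 5, group 15.
Atoms with high Z_eff and room in the valence shell (especially the halogens) have the most exothermic electron affinities.
Here both period and group differ, so the two effects have to be weighed against each other.
K > B: this pair runs against the simple trend — see the exception note.
P > K: both effects reinforce here, so P is clearly the higher of the two.
Sb > P: this pair runs against the simple trend — see the exception note.
Note the exception: K has a higher electron affinity than B, contrary to the simple trend — B's ns²np¹ configuration gives only a small electron affinity — the sparsely filled np subshell binds an added electron weakly.
Note the exception: Sb has a higher electron affinity than P, contrary to the simple trend — both are half-filled np³, but the pairing/repulsion penalty for the added electron shrinks as the p orbitals become larger and more diffuse down the group, and for Sb that outweighs the weaker nuclear attraction.
Approximate values (kJ/mol): B 27, P 72, K 48, Sb 103.
So from highest to lowest: Sb > P > K > B.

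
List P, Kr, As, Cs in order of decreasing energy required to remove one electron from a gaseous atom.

Kr > P > As > Cs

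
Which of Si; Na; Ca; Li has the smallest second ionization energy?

The second ionization energy removes an electron from the +1 ion. For each element: Si⁺ still has 3 valence electrons; Na⁺ is the bare [Ne] core; Ca⁺ still has 1 valence electron; Li⁺ is the bare [He] core.
Core electrons are held far more tightly than valence electrons, so Na and Li top the IE_2 order.
Valence configurations: Si⁺ [Ne]3s²3p¹, Ca⁺ [Ar]4s¹.
The numbers (kJ/mol): Si 1577, Na 4562, Ca 1145, Li 7298.
Overall IE_2 order: Ca < Si < Na < Li.

Ca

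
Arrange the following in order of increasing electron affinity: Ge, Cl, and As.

Cl is in period 3, group 17; Ge is in period 4, group 14; As is in period 4, group 15.
Atoms with high Z_eff and room in the valence shell (especially the halogens) have the most exothermic electron affinities.
These span different periods and groups, so the two trends combine.
Ge > As: this pair runs against the simple trend — see the exception note.
Cl > Ge: both effects reinforce here, so Cl is clearly the higher of the two.
Note the exception: Ge has a higher electron affinity than As, contrary to the simple trend — adding an electron to As's half-filled 4p³ is unfavourable, so Ge (4p²) has the more exothermic EA.
Approximate values (kJ/mol): Cl 349, Ge 119, As 78.
So from lowest to highest: As < Ge < Cl.

As < Ge < Cl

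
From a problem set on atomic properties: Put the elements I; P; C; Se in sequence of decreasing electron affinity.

I > Se > C > P

C is in period 2, group 14; P is in period 3, group 15; Se is in period 4, group 16; I is in period 5, group 17.
EA tends to increase across a period and decrease down a group, though the pattern is less regular than for IE or radius.
A diagonal step moves right (one effect) and down (the opposite effect) at once.
C > P: the two effects oppose for this pair; the down-group effect wins (122 vs 72 kJ/mol).
Se > C: period and group pull opposite ways; the across-period shift dominates (195 vs 122 kJ/mol).
I > Se: the two effects oppose for this pair; the across-period effect wins (295 vs 195 kJ/mol).
For reference (kJ/mol): C 122, P 72, Se 195, I 295.
So from highest to lowest: I > Se > C > P.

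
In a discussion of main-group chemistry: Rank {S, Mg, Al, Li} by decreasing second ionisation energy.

Li > S > Al > Mg

The second ionization energy removes an electron from the +1 ion. For each element: S⁺ still has 5 valence electrons; Mg⁺ still has 1 valence electron; Al⁺ still has 2 valence electrons; Li⁺ is the bare [He] core.
Breaking into a closed-shell core is much more expensive than removing a leftover valence electron — Li has the largest IE_2 here.
Valence configurations: S⁺ [Ne]3s²3p³, Mg⁺ [Ne]3s¹, Al⁺ [Ne]3s².
The numbers (kJ/mol): S 2252, Mg 1451, Al 1817, Li 7298.
Overall IE_2 order: Mg < Al < S < Li.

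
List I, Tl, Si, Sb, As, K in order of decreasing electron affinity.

Si is in period 3, group 14; K is in period 4, group 1; As is in period 4, group 15; Sb is in period 5, group 15; I is in period 5, group 17; Tl is in period 6, group 13.
EA tends to increase across a period and decrease down a group, though the pattern is less regular than for IE or radius.
These span different periods and groups, so the two trends combine.
K > Tl: period and group pull opposite ways; the down-group shift dominates (48 vs 19 kJ/mol).
As > K: both are in period 4; the period trend gives As the larger value.
Sb > As: this pair runs against the simple trend — see the exception note.
Si > Sb: the two effects oppose for this pair; the down-group effect wins (134 vs 103 kJ/mol).
I > Si: period and group pull opposite ways; the across-period shift dominates (295 vs 134 kJ/mol).
Note the exception: Sb has a higher electron affinity than As, contrary to the simple trend — both are half-filled np³, but the pairing/repulsion penalty for the added electron shrinks as the p orbitals become larger and more diffuse down the group, and for Sb that outweighs the weaker nuclear attraction.
Approximate values (kJ/mol): Si 134, K 48, As 78, Sb 103, I 295, Tl 19.
So from highest to lowest: I > Si > Sb > As > K > Tl.

I > Si > Sb > As > K > Tl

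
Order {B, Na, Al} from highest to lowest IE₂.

IE_2 is the cost of taking one more electron from the +1 cation: B⁺ still has 2 valence electrons; Na⁺ is the bare [Ne] core; Al⁺ still has 2 valence electrons.
Core electrons are held far more tightly than valence electrons, so Na tops the IE_2 order.
Valence configurations: B⁺ [He]2s², Al⁺ [Ne]3s².
The numbers (kJ/mol): B 2427, Na 4562, Al 1817.
Putting it together, IE_2: Al < B < Na.

Na > B > Al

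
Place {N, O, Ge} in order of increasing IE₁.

N is in period 2, group 15; O is in period 2, group 16; Ge is in period 4, group 14.
First ionization energy rises across a period (greater Z_eff holds electrons more tightly) and falls down a group (valence electrons are farther from the nucleus).
These span different periods and groups, so the two trends combine.
O > Ge: both effects reinforce here, so O is clearly the higher of the two.
N > O: this pair runs against the simple trend — see the exception note.
Note the exception: N has a higher first ionization energy than O, contrary to the simple trend — pairing an electron in O's 2p⁴ costs repulsion energy, so O ionizes more easily than half-filled N (2p³).
Approximate values (kJ/mol): N 1402, O 1314, Ge 762.
So from lowest to highest: Ge < O < N.

Ge < O < N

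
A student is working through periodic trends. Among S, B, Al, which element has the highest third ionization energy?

B

After 2 electrons have been removed, what remains? S²⁺ still has 4 valence electrons; B²⁺ still has 1 valence electron; Al²⁺ still has 1 valence electron.
All are still removing valence electrons, so compare the +2 ions as you would atoms: IE_3 generally rises across a period (higher Z_eff) and falls down a group (larger shell), subject to the usual subshell exceptions.
Valence configurations: S²⁺ [Ne]3s²3p², B²⁺ [He]2s¹, Al²⁺ [Ne]3s¹.
The numbers (kJ/mol): S 3357, B 3660, Al 2745.
Hence IE_3: Al < S < B.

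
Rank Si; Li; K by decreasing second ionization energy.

Li > K > Si

After 1 electron has been removed, what remains? Si⁺ still has 3 valence electrons; Li⁺ is the bare [He] core; K⁺ is the bare [Ar] core.
Pulling an electron out of a noble-gas core costs far more than removing a remaining valence electron, so K and Li sit at the high end of IE_2.
The numbers (kJ/mol): Si 1577, Li 7298, K 3052.
Hence IE_2: Si < K < Li.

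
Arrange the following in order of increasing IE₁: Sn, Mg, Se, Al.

Al < Sn < Mg < Se

Mg is in period 3, group 2; Al is in period 3, group 13; Se is in period 4, group 16; Sn is in period 5, group 14.
Removing the outermost electron gets harder across a period and easier down a group.
Neither a single period nor a single group — weigh both effects.
Sn > Al: period and group pull opposite ways; the across-period shift dominates (709 vs 578 kJ/mol).
Mg > Sn: period and group pull opposite ways; the down-group shift dominates (738 vs 709 kJ/mol).
Se > Mg: the two effects oppose for this pair; the across-period effect wins (941 vs 738 kJ/mol).
Note the exception: Mg has a higher first ionization energy than Al, contrary to the simple trend — Al's single 3p electron is easier to remove than one from Mg's filled 3s².
For reference (kJ/mol): Mg 738, Al 578, Se 941, Sn 709.
So from lowest to highest: Al < Sn < Mg < Se.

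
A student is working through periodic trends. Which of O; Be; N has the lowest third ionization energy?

N

After 2 electrons have been removed, what remains? O²⁺ still has 4 valence electrons; Be²⁺ is the bare [He] core; N²⁺ still has 3 valence electrons.
Pulling an electron out of a noble-gas core costs far more than removing a remaining valence electron, so Be sits at the high end of IE_3.
Valence configurations: O²⁺ [He]2s²2p², N²⁺ [He]2s²2p¹.
The numbers (kJ/mol): O 5300, Be 14849, N 4578.
So the third ionization energies run N < O < Be.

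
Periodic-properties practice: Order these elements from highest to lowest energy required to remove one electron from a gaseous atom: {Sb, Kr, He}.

He is in period 1, group 18; Kr is in period 4, group 18; Sb is in period 5, group 15.
First ionization energy rises across a period (greater Z_eff holds electrons more tightly) and falls down a group (valence electrons are farther from the nucleus).
These span different periods and groups, so the two trends combine.
Kr > Sb: both effects reinforce here, so Kr is clearly the higher of the two.
He > Kr: He sits above Kr in group 18, so the down-group effect alone puts He higher.
For reference (kJ/mol): He 2372, Kr 1351, Sb 831.
So from highest to lowest: He > Kr > Sb.

He > Kr > Sb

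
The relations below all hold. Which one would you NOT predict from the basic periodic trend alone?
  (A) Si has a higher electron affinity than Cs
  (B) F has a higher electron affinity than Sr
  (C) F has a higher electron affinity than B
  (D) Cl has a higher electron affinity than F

The general trend: electron affinity increases across a period and decreases down a group.
(A) Si (period 3, group 14) vs Cs (period 6, group 1): the stated order agrees with the simple trend.
(B) F (period 2, group 17) vs Sr (period 5, group 2): the stated order agrees with the simple trend.
(C) F (period 2, group 17) vs B (period 2, group 13): the stated order agrees with the simple trend.
(D) Cl (period 3, group 17) vs F (period 2, group 17): the stated order contradicts the simple trend.
The exception is (D): F's small 2p subshell makes the incoming electron feel strong e⁻–e⁻ repulsion, so Cl actually releases more energy on gaining an electron.

(D)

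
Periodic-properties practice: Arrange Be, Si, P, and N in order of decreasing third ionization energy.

Consider each +2 ion: Be²⁺ is the bare [He] core; Si²⁺ still has 2 valence electrons; P²⁺ still has 3 valence electrons; N²⁺ still has 3 valence electrons.
Breaking into a closed-shell core is much more expensive than removing a leftover valence electron — Be has the largest IE_3 here.
Valence configurations: Si²⁺ [Ne]3s², P²⁺ [Ne]3s²3p¹, N²⁺ [He]2s²2p¹.
P²⁺ loses a lone 3p electron whereas Si²⁺ must break into a filled 3s² pair, so IE_3(Si) > IE_3(P) even though P has the higher nuclear charge.
Tabulated IE_3 (kJ/mol): Be 14849, Si 3232, P 2914, N 4578.
Putting it together, IE_3: P < Si < N < Be.

Be, N, Si, P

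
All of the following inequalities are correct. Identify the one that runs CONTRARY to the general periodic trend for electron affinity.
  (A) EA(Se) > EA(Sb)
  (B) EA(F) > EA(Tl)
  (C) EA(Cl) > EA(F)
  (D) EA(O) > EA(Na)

The general trend: electron affinity increases across a period and decreases down a group.
(A) Se (period 4, group 16) vs Sb (period 5, group 15): the stated order agrees with the simple trend.
(B) F (period 2, group 17) vs Tl (period 6, group 13): the stated order agrees with the simple trend.
(C) Cl (period 3, group 17) vs F (period 2, group 17): the stated order contradicts the simple trend.
(D) O (period 2, group 16) vs Na (period 3, group 1): the stated order agrees with the simple trend.
The exception is (C): F's small 2p subshell makes the incoming electron feel strong e⁻–e⁻ repulsion, so Cl actually releases more energy on gaining an electron.

(C)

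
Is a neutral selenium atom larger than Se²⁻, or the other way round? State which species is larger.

Se²⁻

Forming Se²⁻ adds 2 electrons to Se. More electron–electron repulsion in the same shell, with unchanged nuclear charge, lets the cloud expand.
An anion is larger than its parent atom: Se²⁻ > Se.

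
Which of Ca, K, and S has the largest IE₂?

The second ionization energy removes an electron from the +1 ion. For each element: Ca⁺ still has 1 valence electron; K⁺ is the bare [Ar] core; S⁺ still has 5 valence electrons.
Pulling an electron out of a noble-gas core costs far more than removing a remaining valence electron, so K sits at the high end of IE_2.
Valence configurations: Ca⁺ [Ar]4s¹, S⁺ [Ne]3s²3p³.
Approximate IE_2 values (kJ/mol): Ca 1145, K 3052, S 2252.
Hence IE_2: Ca < S < K.

K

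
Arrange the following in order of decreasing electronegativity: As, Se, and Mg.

Se, As, Mg

Mg is in period 3, group 2; As is in period 4, group 15; Se is in period 4, group 16.
EN rises left→right (higher Z_eff, smaller atoms) and falls top→bottom (larger, more shielded atoms).
These span different periods and groups, so the two trends combine.
As > Mg: the two effects oppose for this pair; the across-period effect wins (2.18 vs 1.31).
Se > As: both are in period 4; the period trend gives Se the larger value.
Approximate values (Pauling): Mg 1.31, As 2.18, Se 2.55.
So from highest to lowest: Se > As > Mg.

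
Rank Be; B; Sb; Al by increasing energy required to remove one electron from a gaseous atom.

Al, B, Sb, Be

Be is in period 2, group 2; B is in period 2, group 13; Al is in period 3, group 13; Sb is in period 5, group 15.
IE₁ increases left→right with effective nuclear charge and decreases top→bottom as the valence shell moves farther out.
Here both period and group differ, so the two effects have to be weighed against each other.
B > Al: they share group 13; the group trend gives B the larger value.
Sb > B: period and group pull opposite ways; the across-period shift dominates (831 vs 801 kJ/mol).
Be > Sb: the two effects oppose for this pair; the down-group effect wins (900 vs 831 kJ/mol).
Note the exception: Be has a higher first ionization energy than B, contrary to the simple trend — removing B's lone 2p electron is easier than breaking Be's filled 2s².
For reference (kJ/mol): Be 900, B 801, Al 578, Sb 831.
So from lowest to highest: Al < B < Sb < Be.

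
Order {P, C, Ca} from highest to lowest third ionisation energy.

Ca, C, P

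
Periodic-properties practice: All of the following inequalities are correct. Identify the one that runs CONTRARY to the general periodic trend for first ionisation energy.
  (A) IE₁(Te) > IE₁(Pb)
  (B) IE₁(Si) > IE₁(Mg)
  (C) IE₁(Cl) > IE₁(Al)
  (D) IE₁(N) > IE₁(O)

(D)

The general trend: first ionisation energy increases across a period and decreases down a group.
(A) Te (period 5, group 16) vs Pb (period 6, group 14): the stated order agrees with the simple trend.
(B) Si (period 3, group 14) vs Mg (period 3, group 2): the stated order agrees with the simple trend.
(C) Cl (period 3, group 17) vs Al (period 3, group 13): the stated order agrees with the simple trend.
(D) N (period 2, group 15) vs O (period 2, group 16): the stated order contradicts the simple trend.
The exception is (D): pairing an electron in O's 2p⁴ costs repulsion energy, so O ionizes more easily than half-filled N (2p³).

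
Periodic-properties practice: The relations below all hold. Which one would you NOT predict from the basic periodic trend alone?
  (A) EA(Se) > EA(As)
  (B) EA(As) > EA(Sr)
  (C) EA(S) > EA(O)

(C)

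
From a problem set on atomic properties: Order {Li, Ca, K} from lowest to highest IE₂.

Ca, K, Li

The second ionization energy removes an electron from the +1 ion. For each element: Li⁺ is the bare [He] core; Ca⁺ still has 1 valence electron; K⁺ is the bare [Ar] core.
Breaking into a closed-shell core is much more expensive than removing a leftover valence electron — K and Li have the largest IE_2 here.
The numbers (kJ/mol): Li 7298, Ca 1145, K 3052.
Overall IE_2 order: Ca < K < Li.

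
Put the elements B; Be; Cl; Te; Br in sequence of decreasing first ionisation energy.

Cl, Br, Be, Te, B

Be is in period 2, group 2; B is in period 2, group 13; Cl is in period 3, group 17; Br is in period 4, group 17; Te is in period 5, group 16.
IE₁ increases left→right with effective nuclear charge and decreases top→bottom as the valence shell moves farther out.
Here both period and group differ, so the two effects have to be weighed against each other.
Te > B: period and group pull opposite ways; the across-period shift dominates (869 vs 801 kJ/mol).
Be > Te: period and group pull opposite ways; the down-group shift dominates (900 vs 869 kJ/mol).
Br > Be: period and group pull opposite ways; the across-period shift dominates (1140 vs 900 kJ/mol).
Cl > Br: Cl sits above Br in group 17, so the down-group effect alone puts Cl higher.
Note the exception: Be has a higher first ionization energy than B, contrary to the simple trend — removing B's lone 2p electron is easier than breaking Be's filled 2s².
Approximate values (kJ/mol): Be 900, B 801, Cl 1251, Br 1140, Te 869.
So from highest to lowest: Cl > Br > Be > Te > B.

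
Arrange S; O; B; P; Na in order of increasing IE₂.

P < S < B < O < Na

IE_2 is the cost of taking one more electron from the +1 cation: S⁺ still has 5 valence electrons; O⁺ still has 5 valence electrons; B⁺ still has 2 valence electrons; P⁺ still has 4 valence electrons; Na⁺ is the bare [Ne] core.
Breaking into a closed-shell core is much more expensive than removing a leftover valence electron — Na has the largest IE_2 here.
Valence configurations: S⁺ [Ne]3s²3p³, O⁺ [He]2s²2p³, B⁺ [He]2s², P⁺ [Ne]3s²3p².
The numbers (kJ/mol): S 2252, O 3388, B 2427, P 1907, Na 4562.
Putting it together, IE_2: P < S < B < O < Na.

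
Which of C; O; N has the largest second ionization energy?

IE_2 is the cost of taking one more electron from the +1 cation: C⁺ still has 3 valence electrons; O⁺ still has 5 valence electrons; N⁺ still has 4 valence electrons.
All are still removing valence electrons, so compare the +1 ions as you would atoms: IE_2 generally rises across a period (higher Z_eff) and falls down a group (larger shell), subject to the usual subshell exceptions.
Valence configurations: C⁺ [He]2s²2p¹, O⁺ [He]2s²2p³, N⁺ [He]2s²2p².
Tabulated IE_2 (kJ/mol): C 2353, O 3388, N 2856.
So the second ionization energies run C < N < O.

O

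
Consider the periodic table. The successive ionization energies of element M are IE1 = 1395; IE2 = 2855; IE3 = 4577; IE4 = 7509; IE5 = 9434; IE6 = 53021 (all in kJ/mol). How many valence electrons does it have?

5

Look for the largest jump between consecutive ionization energies: IE6/IE5 ≈ 5.6, far larger than any earlier ratio.
That jump marks the point where a core electron is being removed. So the atom has 5 valence electrons.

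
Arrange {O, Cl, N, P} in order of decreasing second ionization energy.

IE_2 is the cost of taking one more electron from the +1 cation: O⁺ still has 5 valence electrons; Cl⁺ still has 6 valence electrons; N⁺ still has 4 valence electrons; P⁺ still has 4 valence electrons.
All are still removing valence electrons, so compare the +1 ions as you would atoms: IE_2 generally rises across a period (higher Z_eff) and falls down a group (larger shell), subject to the usual subshell exceptions.
Valence configurations: O⁺ [He]2s²2p³, Cl⁺ [Ne]3s²3p⁴, N⁺ [He]2s²2p², P⁺ [Ne]3s²3p².
Approximate IE_2 values (kJ/mol): O 3388, Cl 2298, N 2856, P 1907.
Overall IE_2 order: P < Cl < N < O.

O > N > Cl > P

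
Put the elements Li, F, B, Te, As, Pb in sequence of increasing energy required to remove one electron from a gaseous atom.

Li < Pb < B < Te < As < F

First ionization energy rises across a period (greater Z_eff holds electrons more tightly) and falls down a group (valence electrons are farther from the nucleus).
Neither a single period nor a single group — weigh both effects.
Pb > Li: period and group pull opposite ways; the across-period shift dominates (716 vs 520 kJ/mol).
B > Pb: the two effects oppose for this pair; the down-group effect wins (801 vs 716 kJ/mol).
Te > B: period and group pull opposite ways; the across-period shift dominates (869 vs 801 kJ/mol).
As > Te: period and group pull opposite ways; the down-group shift dominates (947 vs 869 kJ/mol).
F > As: relative to As, both the across-period and down-group shifts push F's first ionization energy up.
Tabulated first ionization energy (kJ/mol): Li 520, B 801, F 1681, As 947, Te 869, Pb 716.
So from lowest to highest: Li < Pb < B < Te < As < F.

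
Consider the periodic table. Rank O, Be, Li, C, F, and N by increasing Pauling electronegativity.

Li < Be < C < N < O < F

Electronegativity increases across a period and decreases down a group, tracking effective nuclear charge and atomic size.
All lie in period 2, so electronegativity increases left to right.
So from lowest to highest: Li < Be < C < N < O < F.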